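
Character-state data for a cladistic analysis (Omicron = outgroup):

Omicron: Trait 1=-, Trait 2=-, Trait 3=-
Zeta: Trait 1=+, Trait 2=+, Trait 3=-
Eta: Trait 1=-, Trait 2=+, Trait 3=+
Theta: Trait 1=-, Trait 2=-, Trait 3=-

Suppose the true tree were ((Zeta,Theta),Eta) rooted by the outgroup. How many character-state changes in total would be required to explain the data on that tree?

4

Map each character onto ((Zeta,Theta),Eta) (rooted by Omicron) and count the minimum state changes it requires (Fitch parsimony):
Trait 1: 1; Trait 2: 2; Trait 3: 1.
Total tree length = 4.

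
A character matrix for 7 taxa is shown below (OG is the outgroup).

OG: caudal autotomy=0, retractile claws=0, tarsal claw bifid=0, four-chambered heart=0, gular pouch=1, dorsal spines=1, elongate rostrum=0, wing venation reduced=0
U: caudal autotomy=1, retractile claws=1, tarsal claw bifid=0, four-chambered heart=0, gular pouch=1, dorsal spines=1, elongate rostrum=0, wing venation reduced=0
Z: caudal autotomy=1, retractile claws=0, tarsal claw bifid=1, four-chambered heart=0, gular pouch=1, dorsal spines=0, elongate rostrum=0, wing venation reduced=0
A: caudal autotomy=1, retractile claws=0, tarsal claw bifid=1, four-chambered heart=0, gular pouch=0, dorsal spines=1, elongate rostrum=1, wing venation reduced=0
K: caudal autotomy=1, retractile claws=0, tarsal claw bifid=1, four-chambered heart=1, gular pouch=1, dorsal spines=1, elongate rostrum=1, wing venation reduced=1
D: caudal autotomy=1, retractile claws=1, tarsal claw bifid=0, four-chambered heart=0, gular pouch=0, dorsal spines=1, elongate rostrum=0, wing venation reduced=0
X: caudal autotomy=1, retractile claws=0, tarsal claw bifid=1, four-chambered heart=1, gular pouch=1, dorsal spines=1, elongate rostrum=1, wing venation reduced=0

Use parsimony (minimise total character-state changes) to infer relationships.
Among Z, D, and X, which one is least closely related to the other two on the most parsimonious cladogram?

Character polarity is set by the outgroup: the derived state is whichever differs from the outgroup's state, so for gular pouch, dorsal spines the derived state is '0', and for the remaining characters it is '1'.
All ingroup taxa share the derived state '1' for caudal autotomy; it defines the ingroup but does not resolve relationships within it.
retractile claws: derived state '1' in D and U only — synapomorphy for {D, U}.
tarsal claw bifid (derived state '1') is shared by A, K, X, and Z — a synapomorphy uniting that clade.
four-chambered heart: derived state '1' in K and X only — synapomorphy for {K, X}.
gular pouch (state '0') occurs in A and D but conflicts with the nesting implied by the other characters — most parsimoniously interpreted as homoplasy.
dorsal spines (derived state '0') is unique to Z (autapomorphy; uninformative for grouping).
Only A, K, and X show the derived state '1' for elongate rostrum, supporting them as a clade.
wing venation reduced: derived state '1' in K only — an autapomorphy, so it tells us nothing about relationships among taxa.
Most parsimonious ingroup topology: ((U,D),(Z,(A,(K,X)))).
X and Z share a more recent common ancestor with each other than either does with D, so D is the least closely related of the three.

D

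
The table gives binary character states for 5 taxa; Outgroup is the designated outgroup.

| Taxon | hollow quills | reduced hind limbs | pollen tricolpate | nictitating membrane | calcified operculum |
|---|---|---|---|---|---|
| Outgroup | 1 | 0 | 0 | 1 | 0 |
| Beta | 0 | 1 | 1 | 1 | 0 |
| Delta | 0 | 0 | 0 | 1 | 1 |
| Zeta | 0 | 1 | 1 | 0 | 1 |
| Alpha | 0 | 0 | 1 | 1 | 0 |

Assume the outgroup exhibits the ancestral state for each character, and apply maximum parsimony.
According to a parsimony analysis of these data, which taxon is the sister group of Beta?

Zeta

Character polarity is set by the outgroup: the derived state is whichever differs from the outgroup's state, so for hollow quills, nictitating membrane the derived state is '0', and for the remaining characters it is '1'.
hollow quills (derived state '0') is shared by all ingroup taxa — unites the whole ingroup.
reduced hind limbs (derived state '1') is shared by Beta and Zeta — a synapomorphy uniting that clade.
Only Alpha, Beta, and Zeta show the derived state '1' for pollen tricolpate, supporting them as a clade.
nictitating membrane: derived state '0' in Zeta only — an autapomorphy, so it tells us nothing about relationships among taxa.
calcified operculum (state '1') occurs in Delta and Zeta but conflicts with the nesting implied by the other characters — most parsimoniously interpreted as homoplasy.
Most parsimonious ingroup topology: (((Beta,Zeta),Alpha),Delta).
Beta and Zeta form a cherry on this tree, so they are sister taxa.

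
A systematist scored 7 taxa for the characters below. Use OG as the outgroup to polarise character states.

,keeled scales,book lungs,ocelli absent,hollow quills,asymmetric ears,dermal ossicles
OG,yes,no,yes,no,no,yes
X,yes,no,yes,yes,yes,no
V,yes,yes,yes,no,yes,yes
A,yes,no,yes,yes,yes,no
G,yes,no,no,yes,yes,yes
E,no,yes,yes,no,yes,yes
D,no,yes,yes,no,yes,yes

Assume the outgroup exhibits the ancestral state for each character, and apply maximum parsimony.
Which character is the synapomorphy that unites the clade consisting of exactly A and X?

Character polarity is set by the outgroup: the derived state is whichever differs from the outgroup's state, so for keeled scales, ocelli absent, dermal ossicles the derived state is 'no', and for the remaining characters it is 'yes'.
Only D and E show the derived state 'no' for keeled scales, supporting them as a clade.
Only D, E, and V show the derived state 'yes' for book lungs, supporting them as a clade.
ocelli absent (derived state 'no') is unique to G (autapomorphy; uninformative for grouping).
hollow quills (derived state 'yes') is shared by A, G, and X — a synapomorphy uniting that clade.
All ingroup taxa share the derived state 'yes' for asymmetric ears; it defines the ingroup but does not resolve relationships within it.
dermal ossicles (derived state 'no') is shared by A and X — a synapomorphy uniting that clade.
Most parsimonious ingroup topology: (((X,A),G),(V,(E,D))).
The clade {A, X} is supported by dermal ossicles: its derived state 'no' occurs in exactly those taxa and in no other taxon (including the outgroup).

dermal ossicles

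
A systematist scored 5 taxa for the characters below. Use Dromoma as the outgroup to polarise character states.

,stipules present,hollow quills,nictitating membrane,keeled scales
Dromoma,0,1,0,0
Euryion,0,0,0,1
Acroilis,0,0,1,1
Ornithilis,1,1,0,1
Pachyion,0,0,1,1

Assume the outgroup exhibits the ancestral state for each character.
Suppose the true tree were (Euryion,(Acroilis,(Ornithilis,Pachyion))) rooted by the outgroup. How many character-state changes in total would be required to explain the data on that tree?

6

Map each character onto (Euryion,(Acroilis,(Ornithilis,Pachyion))) (rooted by Dromoma) and count the minimum state changes it requires (Fitch parsimony):
stipules present: 1; hollow quills: 2; nictitating membrane: 2; keeled scales: 1.
Total tree length = 6.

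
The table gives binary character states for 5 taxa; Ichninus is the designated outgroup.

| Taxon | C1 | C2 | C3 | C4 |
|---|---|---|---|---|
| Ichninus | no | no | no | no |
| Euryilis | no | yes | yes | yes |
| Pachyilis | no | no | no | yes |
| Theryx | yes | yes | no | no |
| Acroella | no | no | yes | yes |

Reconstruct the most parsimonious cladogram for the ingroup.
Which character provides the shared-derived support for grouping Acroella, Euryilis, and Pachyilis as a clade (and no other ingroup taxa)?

The outgroup has state 'no' for every character, so 'yes' is the derived state throughout.
C1 (derived state 'yes') is unique to Theryx (autapomorphy; uninformative for grouping).
C2 (state 'yes') occurs in Euryilis and Theryx but conflicts with the nesting implied by the other characters — most parsimoniously interpreted as homoplasy.
Only Acroella and Euryilis show the derived state 'yes' for C3, supporting them as a clade.
Only Acroella, Euryilis, and Pachyilis show the derived state 'yes' for C4, supporting them as a clade.
Most parsimonious ingroup topology: (((Euryilis,Acroella),Pachyilis),Theryx).
The clade {Acroella, Euryilis, Pachyilis} is supported by C4: its derived state 'yes' occurs in exactly those taxa and in no other taxon (including the outgroup).

C4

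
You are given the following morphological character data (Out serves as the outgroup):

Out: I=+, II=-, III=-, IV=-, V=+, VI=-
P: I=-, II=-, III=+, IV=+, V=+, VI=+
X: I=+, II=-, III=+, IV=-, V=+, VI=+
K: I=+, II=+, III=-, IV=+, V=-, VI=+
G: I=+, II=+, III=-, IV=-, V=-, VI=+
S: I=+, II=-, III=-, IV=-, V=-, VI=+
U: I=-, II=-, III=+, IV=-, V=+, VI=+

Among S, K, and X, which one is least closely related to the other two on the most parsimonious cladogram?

X

Character polarity is set by the outgroup: the derived state is whichever differs from the outgroup's state, so for I, V the derived state is '-', and for the remaining characters it is '+'.
I (derived state '-') is shared by P and U — a synapomorphy uniting that clade.
II (derived state '+') is shared by G and K — a synapomorphy uniting that clade.
Only P, U, and X show the derived state '+' for III, supporting them as a clade.
IV groups K and P, which is incompatible with the clades supported by the remaining characters; treating it as convergent (homoplasy) costs fewer steps than any alternative tree.
V: derived state '-' in G, K, and S only — synapomorphy for {G, K, S}.
VI (derived state '+') is shared by all ingroup taxa — unites the whole ingroup.
Most parsimonious ingroup topology: (((P,U),X),((K,G),S)).
K and S share a more recent common ancestor with each other than either does with X, so X is the least closely related of the three.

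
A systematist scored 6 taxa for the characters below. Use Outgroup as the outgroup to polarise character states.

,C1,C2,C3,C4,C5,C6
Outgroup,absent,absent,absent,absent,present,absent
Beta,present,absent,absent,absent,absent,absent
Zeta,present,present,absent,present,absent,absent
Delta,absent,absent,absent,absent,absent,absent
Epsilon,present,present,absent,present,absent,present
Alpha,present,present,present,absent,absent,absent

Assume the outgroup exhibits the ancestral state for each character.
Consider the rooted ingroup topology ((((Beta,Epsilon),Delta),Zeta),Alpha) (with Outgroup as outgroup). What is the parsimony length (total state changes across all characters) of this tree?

Map each character onto ((((Beta,Epsilon),Delta),Zeta),Alpha) (rooted by Outgroup) and count the minimum state changes it requires (Fitch parsimony):
C1: 2; C2: 3; C3: 1; C4: 2; C5: 1; C6: 1.
Total tree length = 10.

10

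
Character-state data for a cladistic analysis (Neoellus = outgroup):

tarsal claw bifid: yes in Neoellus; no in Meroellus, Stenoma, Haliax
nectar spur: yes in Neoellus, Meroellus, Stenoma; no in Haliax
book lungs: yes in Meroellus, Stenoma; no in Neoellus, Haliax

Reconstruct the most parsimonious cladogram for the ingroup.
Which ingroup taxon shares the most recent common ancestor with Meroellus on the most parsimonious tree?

Character polarity is set by the outgroup: the derived state is whichever differs from the outgroup's state, so for tarsal claw bifid, nectar spur the derived state is 'no', and for the remaining characters it is 'yes'.
tarsal claw bifid (derived state 'no') is shared by all ingroup taxa — unites the whole ingroup.
nectar spur (derived state 'no') is unique to Haliax (autapomorphy; uninformative for grouping).
book lungs (derived state 'yes') is shared by Meroellus and Stenoma — a synapomorphy uniting that clade.
Most parsimonious ingroup topology: ((Meroellus,Stenoma),Haliax).
Meroellus and Stenoma form a cherry on this tree, so they are sister taxa.

Stenoma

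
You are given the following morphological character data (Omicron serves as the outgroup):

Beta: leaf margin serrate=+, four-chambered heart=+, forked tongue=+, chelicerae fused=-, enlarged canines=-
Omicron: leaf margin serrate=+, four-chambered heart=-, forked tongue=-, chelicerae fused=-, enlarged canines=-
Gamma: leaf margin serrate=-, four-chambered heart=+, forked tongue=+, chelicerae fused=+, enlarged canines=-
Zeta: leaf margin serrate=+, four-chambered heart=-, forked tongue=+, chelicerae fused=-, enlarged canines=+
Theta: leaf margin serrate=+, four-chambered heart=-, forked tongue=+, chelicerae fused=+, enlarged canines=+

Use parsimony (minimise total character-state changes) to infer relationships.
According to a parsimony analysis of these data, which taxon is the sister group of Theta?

Zeta

Character polarity is set by the outgroup: the derived state is whichever differs from the outgroup's state, so for leaf margin serrate the derived state is '-', and for the remaining characters it is '+'.
leaf margin serrate (derived state '-') is unique to Gamma (autapomorphy; uninformative for grouping).
four-chambered heart: derived state '+' in Beta and Gamma only — synapomorphy for {Beta, Gamma}.
All ingroup taxa share the derived state '+' for forked tongue; it defines the ingroup but does not resolve relationships within it.
chelicerae fused (state '+') occurs in Gamma and Theta but conflicts with the nesting implied by the other characters — most parsimoniously interpreted as homoplasy.
Only Theta and Zeta show the derived state '+' for enlarged canines, supporting them as a clade.
Most parsimonious ingroup topology: ((Theta,Zeta),(Beta,Gamma)).
Theta and Zeta form a cherry on this tree, so they are sister taxa.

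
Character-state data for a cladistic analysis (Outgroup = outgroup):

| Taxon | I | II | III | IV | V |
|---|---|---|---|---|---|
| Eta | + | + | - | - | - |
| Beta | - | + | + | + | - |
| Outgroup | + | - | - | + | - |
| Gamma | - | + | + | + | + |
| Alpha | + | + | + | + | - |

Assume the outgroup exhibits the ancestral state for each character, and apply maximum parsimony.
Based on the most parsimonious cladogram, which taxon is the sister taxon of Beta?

Character polarity is set by the outgroup: the derived state is whichever differs from the outgroup's state, so for I, IV the derived state is '-', and for the remaining characters it is '+'.
Only Beta and Gamma show the derived state '-' for I, supporting them as a clade.
II (derived state '+') is shared by all ingroup taxa — unites the whole ingroup.
III (derived state '+') is shared by Alpha, Beta, and Gamma — a synapomorphy uniting that clade.
IV: derived state '-' in Eta only — an autapomorphy, so it tells us nothing about relationships among taxa.
V: derived state '+' in Gamma only — an autapomorphy, so it tells us nothing about relationships among taxa.
Most parsimonious ingroup topology: (Eta,((Gamma,Beta),Alpha)).
Beta and Gamma form a cherry on this tree, so they are sister taxa.

Gamma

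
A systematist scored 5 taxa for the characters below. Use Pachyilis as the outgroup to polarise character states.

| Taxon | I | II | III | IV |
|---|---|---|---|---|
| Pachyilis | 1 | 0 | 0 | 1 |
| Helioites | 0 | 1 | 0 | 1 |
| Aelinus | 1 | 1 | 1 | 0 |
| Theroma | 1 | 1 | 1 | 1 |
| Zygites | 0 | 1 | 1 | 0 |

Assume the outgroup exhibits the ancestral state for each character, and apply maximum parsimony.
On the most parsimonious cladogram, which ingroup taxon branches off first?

Helioites

Character polarity is set by the outgroup: the derived state is whichever differs from the outgroup's state, so for I, IV the derived state is '0', and for the remaining characters it is '1'.
I (state '0') occurs in Helioites and Zygites but conflicts with the nesting implied by the other characters — most parsimoniously interpreted as homoplasy.
II (derived state '1') is shared by all ingroup taxa — unites the whole ingroup.
Only Aelinus, Theroma, and Zygites show the derived state '1' for III, supporting them as a clade.
IV: derived state '0' in Aelinus and Zygites only — synapomorphy for {Aelinus, Zygites}.
Most parsimonious ingroup topology: (Helioites,((Aelinus,Zygites),Theroma)).
Helioites is sister to the clade containing all other ingroup taxa, so it is the earliest-diverging (most basal) ingroup lineage.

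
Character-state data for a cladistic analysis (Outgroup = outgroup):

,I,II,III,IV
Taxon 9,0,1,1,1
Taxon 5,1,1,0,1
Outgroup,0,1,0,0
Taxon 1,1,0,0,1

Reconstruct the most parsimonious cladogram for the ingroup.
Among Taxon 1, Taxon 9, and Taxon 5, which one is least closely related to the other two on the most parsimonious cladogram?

Taxon 9

Character polarity is set by the outgroup: the derived state is whichever differs from the outgroup's state, so for II the derived state is '0', and for the remaining characters it is '1'.
I: derived state '1' in Taxon 1 and Taxon 5 only — synapomorphy for {Taxon 1, Taxon 5}.
II (derived state '0') is unique to Taxon 1 (autapomorphy; uninformative for grouping).
III (derived state '1') is unique to Taxon 9 (autapomorphy; uninformative for grouping).
All ingroup taxa share the derived state '1' for IV; it defines the ingroup but does not resolve relationships within it.
Most parsimonious ingroup topology: ((Taxon 5,Taxon 1),Taxon 9).
Taxon 1 and Taxon 5 share a more recent common ancestor with each other than either does with Taxon 9, so Taxon 9 is the least closely related of the three.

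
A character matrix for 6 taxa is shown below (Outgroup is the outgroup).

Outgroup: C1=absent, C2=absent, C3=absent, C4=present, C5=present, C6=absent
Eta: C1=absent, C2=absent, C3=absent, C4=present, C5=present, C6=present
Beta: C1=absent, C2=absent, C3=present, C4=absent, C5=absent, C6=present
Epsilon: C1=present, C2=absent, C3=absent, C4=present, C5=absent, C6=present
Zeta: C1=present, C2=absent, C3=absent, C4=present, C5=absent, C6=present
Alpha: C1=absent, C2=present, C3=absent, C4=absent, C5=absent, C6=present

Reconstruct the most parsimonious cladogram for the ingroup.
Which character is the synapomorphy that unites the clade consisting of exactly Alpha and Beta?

C4

Character polarity is set by the outgroup: the derived state is whichever differs from the outgroup's state, so for C4, C5 the derived state is 'absent', and for the remaining characters it is 'present'.
Only Epsilon and Zeta show the derived state 'present' for C1, supporting them as a clade.
C2 (derived state 'present') is unique to Alpha (autapomorphy; uninformative for grouping).
C3 (derived state 'present') is unique to Beta (autapomorphy; uninformative for grouping).
C4 (derived state 'absent') is shared by Alpha and Beta — a synapomorphy uniting that clade.
C5: derived state 'absent' in Alpha, Beta, Epsilon, and Zeta only — synapomorphy for {Alpha, Beta, Epsilon, Zeta}.
All ingroup taxa share the derived state 'present' for C6; it defines the ingroup but does not resolve relationships within it.
Most parsimonious ingroup topology: (Eta,((Beta,Alpha),(Epsilon,Zeta))).
The clade {Alpha, Beta} is supported by C4: its derived state 'absent' occurs in exactly those taxa and in no other taxon (including the outgroup).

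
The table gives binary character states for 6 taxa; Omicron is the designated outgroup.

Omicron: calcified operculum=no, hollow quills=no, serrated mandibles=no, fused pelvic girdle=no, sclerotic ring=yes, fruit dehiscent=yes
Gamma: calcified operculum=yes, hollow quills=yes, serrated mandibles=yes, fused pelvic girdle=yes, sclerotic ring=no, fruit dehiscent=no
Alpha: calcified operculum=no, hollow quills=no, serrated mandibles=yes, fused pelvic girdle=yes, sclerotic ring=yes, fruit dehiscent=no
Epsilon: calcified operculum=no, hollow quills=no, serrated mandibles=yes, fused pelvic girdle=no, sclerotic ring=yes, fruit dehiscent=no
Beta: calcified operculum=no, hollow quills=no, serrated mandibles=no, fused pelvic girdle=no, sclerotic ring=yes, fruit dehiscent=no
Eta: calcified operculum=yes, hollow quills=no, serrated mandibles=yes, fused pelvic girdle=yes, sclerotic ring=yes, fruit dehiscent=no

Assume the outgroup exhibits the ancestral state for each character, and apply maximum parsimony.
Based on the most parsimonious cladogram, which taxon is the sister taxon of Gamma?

Character polarity is set by the outgroup: the derived state is whichever differs from the outgroup's state, so for sclerotic ring, fruit dehiscent the derived state is 'no', and for the remaining characters it is 'yes'.
calcified operculum: derived state 'yes' in Eta and Gamma only — synapomorphy for {Eta, Gamma}.
hollow quills: derived state 'yes' in Gamma only — an autapomorphy, so it tells us nothing about relationships among taxa.
Only Alpha, Epsilon, Eta, and Gamma show the derived state 'yes' for serrated mandibles, supporting them as a clade.
fused pelvic girdle: derived state 'yes' in Alpha, Eta, and Gamma only — synapomorphy for {Alpha, Eta, Gamma}.
sclerotic ring (derived state 'no') is unique to Gamma (autapomorphy; uninformative for grouping).
All ingroup taxa share the derived state 'no' for fruit dehiscent; it defines the ingroup but does not resolve relationships within it.
Most parsimonious ingroup topology: ((((Gamma,Eta),Alpha),Epsilon),Beta).
Gamma and Eta form a cherry on this tree, so they are sister taxa.

Eta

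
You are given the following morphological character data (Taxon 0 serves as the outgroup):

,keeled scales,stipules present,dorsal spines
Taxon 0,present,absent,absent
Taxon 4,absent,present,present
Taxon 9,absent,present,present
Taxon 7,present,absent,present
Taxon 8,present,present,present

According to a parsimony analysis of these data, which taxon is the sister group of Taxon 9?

Taxon 4

Character polarity is set by the outgroup: the derived state is whichever differs from the outgroup's state, so for keeled scales the derived state is 'absent', and for the remaining characters it is 'present'.
Only Taxon 4 and Taxon 9 show the derived state 'absent' for keeled scales, supporting them as a clade.
stipules present (derived state 'present') is shared by Taxon 4, Taxon 8, and Taxon 9 — a synapomorphy uniting that clade.
All ingroup taxa share the derived state 'present' for dorsal spines; it defines the ingroup but does not resolve relationships within it.
Most parsimonious ingroup topology: (((Taxon 4,Taxon 9),Taxon 8),Taxon 7).
Taxon 9 and Taxon 4 form a cherry on this tree, so they are sister taxa.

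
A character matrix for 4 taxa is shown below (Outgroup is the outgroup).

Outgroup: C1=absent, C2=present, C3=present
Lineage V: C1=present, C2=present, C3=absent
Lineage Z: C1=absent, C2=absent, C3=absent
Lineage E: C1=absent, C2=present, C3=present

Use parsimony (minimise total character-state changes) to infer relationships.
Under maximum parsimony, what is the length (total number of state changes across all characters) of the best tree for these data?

Character polarity is set by the outgroup: the derived state is whichever differs from the outgroup's state, so for C2, C3 the derived state is 'absent', and for the remaining characters it is 'present'.
C1 (derived state 'present') is unique to Lineage V (autapomorphy; uninformative for grouping).
C2: derived state 'absent' in Lineage Z only — an autapomorphy, so it tells us nothing about relationships among taxa.
C3: derived state 'absent' in Lineage V and Lineage Z only — synapomorphy for {Lineage V, Lineage Z}.
Most parsimonious ingroup topology: ((Lineage V,Lineage Z),Lineage E).
Changes per character on this tree: C1: 1; C2: 1; C3: 1.
Total = 3.

3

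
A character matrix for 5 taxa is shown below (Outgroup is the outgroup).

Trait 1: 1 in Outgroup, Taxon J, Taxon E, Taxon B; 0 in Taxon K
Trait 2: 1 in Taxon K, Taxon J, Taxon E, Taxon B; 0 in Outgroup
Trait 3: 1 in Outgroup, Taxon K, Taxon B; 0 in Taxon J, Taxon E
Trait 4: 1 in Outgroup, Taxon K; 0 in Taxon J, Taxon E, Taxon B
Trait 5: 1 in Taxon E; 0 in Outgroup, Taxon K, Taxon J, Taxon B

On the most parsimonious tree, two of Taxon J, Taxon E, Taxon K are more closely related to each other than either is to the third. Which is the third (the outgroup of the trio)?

Taxon K

Character polarity is set by the outgroup: the derived state is whichever differs from the outgroup's state, so for Trait 1, Trait 3, Trait 4 the derived state is '0', and for the remaining characters it is '1'.
Trait 1: derived state '0' in Taxon K only — an autapomorphy, so it tells us nothing about relationships among taxa.
All ingroup taxa share the derived state '1' for Trait 2; it defines the ingroup but does not resolve relationships within it.
Trait 3: derived state '0' in Taxon E and Taxon J only — synapomorphy for {Taxon E, Taxon J}.
Trait 4 (derived state '0') is shared by Taxon B, Taxon E, and Taxon J — a synapomorphy uniting that clade.
Trait 5 (derived state '1') is unique to Taxon E (autapomorphy; uninformative for grouping).
Most parsimonious ingroup topology: (Taxon K,((Taxon J,Taxon E),Taxon B)).
Taxon J and Taxon E share a more recent common ancestor with each other than either does with Taxon K, so Taxon K is the least closely related of the three.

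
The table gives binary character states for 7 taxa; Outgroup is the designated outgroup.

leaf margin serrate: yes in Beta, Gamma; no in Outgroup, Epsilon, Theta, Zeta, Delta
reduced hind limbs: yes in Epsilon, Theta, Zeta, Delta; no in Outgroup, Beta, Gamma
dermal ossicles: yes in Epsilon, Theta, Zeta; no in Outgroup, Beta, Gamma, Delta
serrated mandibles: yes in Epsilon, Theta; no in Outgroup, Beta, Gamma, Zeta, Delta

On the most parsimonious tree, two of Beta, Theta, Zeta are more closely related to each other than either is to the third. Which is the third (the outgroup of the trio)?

The outgroup has state 'no' for every character, so 'yes' is the derived state throughout.
Only Beta and Gamma show the derived state 'yes' for leaf margin serrate, supporting them as a clade.
reduced hind limbs: derived state 'yes' in Delta, Epsilon, Theta, and Zeta only — synapomorphy for {Delta, Epsilon, Theta, Zeta}.
dermal ossicles: derived state 'yes' in Epsilon, Theta, and Zeta only — synapomorphy for {Epsilon, Theta, Zeta}.
serrated mandibles (derived state 'yes') is shared by Epsilon and Theta — a synapomorphy uniting that clade.
Most parsimonious ingroup topology: ((Beta,Gamma),(((Epsilon,Theta),Zeta),Delta)).
Theta and Zeta share a more recent common ancestor with each other than either does with Beta, so Beta is the least closely related of the three.

Beta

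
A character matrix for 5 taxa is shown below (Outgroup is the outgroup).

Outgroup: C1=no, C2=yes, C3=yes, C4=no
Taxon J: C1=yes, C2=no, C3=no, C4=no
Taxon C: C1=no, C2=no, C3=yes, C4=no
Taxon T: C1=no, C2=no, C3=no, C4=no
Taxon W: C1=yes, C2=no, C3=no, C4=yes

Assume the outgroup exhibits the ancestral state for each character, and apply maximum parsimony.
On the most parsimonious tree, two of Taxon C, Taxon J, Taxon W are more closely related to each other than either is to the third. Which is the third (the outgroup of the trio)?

Taxon C

Character polarity is set by the outgroup: the derived state is whichever differs from the outgroup's state, so for C2, C3 the derived state is 'no', and for the remaining characters it is 'yes'.
C1 (derived state 'yes') is shared by Taxon J and Taxon W — a synapomorphy uniting that clade.
All ingroup taxa share the derived state 'no' for C2; it defines the ingroup but does not resolve relationships within it.
C3 (derived state 'no') is shared by Taxon J, Taxon T, and Taxon W — a synapomorphy uniting that clade.
C4: derived state 'yes' in Taxon W only — an autapomorphy, so it tells us nothing about relationships among taxa.
Most parsimonious ingroup topology: (((Taxon J,Taxon W),Taxon T),Taxon C).
Taxon J and Taxon W share a more recent common ancestor with each other than either does with Taxon C, so Taxon C is the least closely related of the three.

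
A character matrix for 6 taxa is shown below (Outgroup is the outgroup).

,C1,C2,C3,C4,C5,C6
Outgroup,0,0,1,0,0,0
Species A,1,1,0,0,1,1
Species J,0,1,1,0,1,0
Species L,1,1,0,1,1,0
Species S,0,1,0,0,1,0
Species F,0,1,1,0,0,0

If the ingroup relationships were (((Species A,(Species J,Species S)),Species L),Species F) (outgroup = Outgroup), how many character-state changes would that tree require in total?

8

Map each character onto (((Species A,(Species J,Species S)),Species L),Species F) (rooted by Outgroup) and count the minimum state changes it requires (Fitch parsimony):
C1: 2; C2: 1; C3: 2; C4: 1; C5: 1; C6: 1.
Total tree length = 8.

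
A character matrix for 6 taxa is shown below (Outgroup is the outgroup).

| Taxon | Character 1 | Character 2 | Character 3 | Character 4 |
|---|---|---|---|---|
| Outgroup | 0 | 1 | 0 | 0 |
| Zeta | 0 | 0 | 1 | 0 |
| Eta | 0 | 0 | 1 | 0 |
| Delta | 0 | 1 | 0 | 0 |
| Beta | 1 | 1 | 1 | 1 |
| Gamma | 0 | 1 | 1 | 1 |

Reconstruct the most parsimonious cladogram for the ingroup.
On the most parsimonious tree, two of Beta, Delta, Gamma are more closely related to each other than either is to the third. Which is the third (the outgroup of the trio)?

Delta

Character polarity is set by the outgroup: the derived state is whichever differs from the outgroup's state, so for Character 2 the derived state is '0', and for the remaining characters it is '1'.
Character 1 (derived state '1') is unique to Beta (autapomorphy; uninformative for grouping).
Character 2: derived state '0' in Eta and Zeta only — synapomorphy for {Eta, Zeta}.
Character 3: derived state '1' in Beta, Eta, Gamma, and Zeta only — synapomorphy for {Beta, Eta, Gamma, Zeta}.
Character 4 (derived state '1') is shared by Beta and Gamma — a synapomorphy uniting that clade.
Most parsimonious ingroup topology: (((Zeta,Eta),(Beta,Gamma)),Delta).
Gamma and Beta share a more recent common ancestor with each other than either does with Delta, so Delta is the least closely related of the three.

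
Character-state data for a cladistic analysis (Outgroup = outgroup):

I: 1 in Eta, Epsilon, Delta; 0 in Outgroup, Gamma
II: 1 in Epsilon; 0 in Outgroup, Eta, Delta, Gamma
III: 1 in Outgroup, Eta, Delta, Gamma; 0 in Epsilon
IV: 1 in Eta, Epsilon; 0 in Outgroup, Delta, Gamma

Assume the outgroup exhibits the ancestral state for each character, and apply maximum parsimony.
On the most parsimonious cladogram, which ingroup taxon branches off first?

Character polarity is set by the outgroup: the derived state is whichever differs from the outgroup's state, so for III the derived state is '0', and for the remaining characters it is '1'.
I: derived state '1' in Delta, Epsilon, and Eta only — synapomorphy for {Delta, Epsilon, Eta}.
II (derived state '1') is unique to Epsilon (autapomorphy; uninformative for grouping).
III: derived state '0' in Epsilon only — an autapomorphy, so it tells us nothing about relationships among taxa.
Only Epsilon and Eta show the derived state '1' for IV, supporting them as a clade.
Most parsimonious ingroup topology: (((Eta,Epsilon),Delta),Gamma).
Gamma is sister to the clade containing all other ingroup taxa, so it is the earliest-diverging (most basal) ingroup lineage.

Gamma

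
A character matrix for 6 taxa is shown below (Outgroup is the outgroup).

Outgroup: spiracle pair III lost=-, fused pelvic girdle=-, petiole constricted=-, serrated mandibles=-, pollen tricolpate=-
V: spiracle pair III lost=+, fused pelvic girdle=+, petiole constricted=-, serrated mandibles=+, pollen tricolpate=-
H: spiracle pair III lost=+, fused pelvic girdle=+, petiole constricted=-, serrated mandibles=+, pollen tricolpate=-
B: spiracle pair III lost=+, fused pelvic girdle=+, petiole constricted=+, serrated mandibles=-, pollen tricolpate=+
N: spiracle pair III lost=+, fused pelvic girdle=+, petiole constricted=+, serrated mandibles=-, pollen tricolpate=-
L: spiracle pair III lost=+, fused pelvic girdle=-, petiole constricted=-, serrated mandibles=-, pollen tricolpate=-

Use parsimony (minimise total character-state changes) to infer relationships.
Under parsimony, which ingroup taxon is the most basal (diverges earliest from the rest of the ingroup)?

The outgroup has state '-' for every character, so '+' is the derived state throughout.
spiracle pair III lost (derived state '+') is shared by all ingroup taxa — unites the whole ingroup.
fused pelvic girdle (derived state '+') is shared by B, H, N, and V — a synapomorphy uniting that clade.
Only B and N show the derived state '+' for petiole constricted, supporting them as a clade.
serrated mandibles: derived state '+' in H and V only — synapomorphy for {H, V}.
pollen tricolpate: derived state '+' in B only — an autapomorphy, so it tells us nothing about relationships among taxa.
Most parsimonious ingroup topology: (((V,H),(B,N)),L).
L is sister to the clade containing all other ingroup taxa, so it is the earliest-diverging (most basal) ingroup lineage.

L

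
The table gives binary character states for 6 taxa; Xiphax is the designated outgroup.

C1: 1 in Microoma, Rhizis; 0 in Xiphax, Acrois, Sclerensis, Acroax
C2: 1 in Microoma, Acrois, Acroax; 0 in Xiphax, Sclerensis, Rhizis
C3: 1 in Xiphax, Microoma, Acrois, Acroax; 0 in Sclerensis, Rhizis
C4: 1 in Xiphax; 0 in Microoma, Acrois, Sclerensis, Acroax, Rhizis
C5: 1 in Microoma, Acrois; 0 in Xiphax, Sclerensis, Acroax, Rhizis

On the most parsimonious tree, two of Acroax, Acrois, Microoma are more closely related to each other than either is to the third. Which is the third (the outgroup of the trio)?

Character polarity is set by the outgroup: the derived state is whichever differs from the outgroup's state, so for C3, C4 the derived state is '0', and for the remaining characters it is '1'.
C1 groups Microoma and Rhizis, which is incompatible with the clades supported by the remaining characters; treating it as convergent (homoplasy) costs fewer steps than any alternative tree.
C2 (derived state '1') is shared by Acroax, Acrois, and Microoma — a synapomorphy uniting that clade.
Only Rhizis and Sclerensis show the derived state '0' for C3, supporting them as a clade.
C4 (derived state '0') is shared by all ingroup taxa — unites the whole ingroup.
Only Acrois and Microoma show the derived state '1' for C5, supporting them as a clade.
Most parsimonious ingroup topology: (((Microoma,Acrois),Acroax),(Sclerensis,Rhizis)).
Microoma and Acrois share a more recent common ancestor with each other than either does with Acroax, so Acroax is the least closely related of the three.

Acroax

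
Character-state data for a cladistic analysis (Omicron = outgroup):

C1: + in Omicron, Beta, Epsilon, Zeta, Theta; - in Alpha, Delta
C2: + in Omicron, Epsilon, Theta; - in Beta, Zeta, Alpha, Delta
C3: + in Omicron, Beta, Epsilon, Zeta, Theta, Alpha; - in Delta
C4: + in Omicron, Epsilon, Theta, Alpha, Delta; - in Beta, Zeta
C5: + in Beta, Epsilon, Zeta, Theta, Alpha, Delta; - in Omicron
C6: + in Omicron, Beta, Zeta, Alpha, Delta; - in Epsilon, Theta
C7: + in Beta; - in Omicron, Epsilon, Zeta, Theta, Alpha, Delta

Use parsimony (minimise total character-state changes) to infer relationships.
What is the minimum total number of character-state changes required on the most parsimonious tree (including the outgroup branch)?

Character polarity is set by the outgroup: the derived state is whichever differs from the outgroup's state, so for C1, C2, C3, C4, C6 the derived state is '-', and for the remaining characters it is '+'.
C1: derived state '-' in Alpha and Delta only — synapomorphy for {Alpha, Delta}.
Only Alpha, Beta, Delta, and Zeta show the derived state '-' for C2, supporting them as a clade.
C3: derived state '-' in Delta only — an autapomorphy, so it tells us nothing about relationships among taxa.
C4: derived state '-' in Beta and Zeta only — synapomorphy for {Beta, Zeta}.
C5 (derived state '+') is shared by all ingroup taxa — unites the whole ingroup.
C6: derived state '-' in Epsilon and Theta only — synapomorphy for {Epsilon, Theta}.
C7: derived state '+' in Beta only — an autapomorphy, so it tells us nothing about relationships among taxa.
Most parsimonious ingroup topology: (((Beta,Zeta),(Alpha,Delta)),(Epsilon,Theta)).
Changes per character on this tree: C1: 1; C2: 1; C3: 1; C4: 1; C5: 1; C6: 1; C7: 1.
Total = 7.

7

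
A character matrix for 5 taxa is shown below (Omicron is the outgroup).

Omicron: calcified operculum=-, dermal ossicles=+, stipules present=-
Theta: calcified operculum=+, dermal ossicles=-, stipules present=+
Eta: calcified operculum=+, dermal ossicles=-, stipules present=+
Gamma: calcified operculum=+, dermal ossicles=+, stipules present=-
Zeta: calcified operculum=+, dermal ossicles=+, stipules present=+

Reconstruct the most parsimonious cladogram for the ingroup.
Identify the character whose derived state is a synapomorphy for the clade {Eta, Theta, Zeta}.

stipules present

Character polarity is set by the outgroup: the derived state is whichever differs from the outgroup's state, so for dermal ossicles the derived state is '-', and for the remaining characters it is '+'.
All ingroup taxa share the derived state '+' for calcified operculum; it defines the ingroup but does not resolve relationships within it.
Only Eta and Theta show the derived state '-' for dermal ossicles, supporting them as a clade.
stipules present (derived state '+') is shared by Eta, Theta, and Zeta — a synapomorphy uniting that clade.
Most parsimonious ingroup topology: (((Theta,Eta),Zeta),Gamma).
The clade {Eta, Theta, Zeta} is supported by stipules present: its derived state '+' occurs in exactly those taxa and in no other taxon (including the outgroup).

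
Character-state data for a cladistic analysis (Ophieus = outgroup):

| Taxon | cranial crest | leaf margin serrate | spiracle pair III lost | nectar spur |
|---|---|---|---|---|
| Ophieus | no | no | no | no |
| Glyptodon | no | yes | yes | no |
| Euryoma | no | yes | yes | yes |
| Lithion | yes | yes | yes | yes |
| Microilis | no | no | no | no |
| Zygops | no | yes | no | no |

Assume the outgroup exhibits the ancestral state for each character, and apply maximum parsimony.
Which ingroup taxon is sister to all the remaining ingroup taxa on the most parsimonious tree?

The outgroup has state 'no' for every character, so 'yes' is the derived state throughout.
cranial crest: derived state 'yes' in Lithion only — an autapomorphy, so it tells us nothing about relationships among taxa.
leaf margin serrate: derived state 'yes' in Euryoma, Glyptodon, Lithion, and Zygops only — synapomorphy for {Euryoma, Glyptodon, Lithion, Zygops}.
spiracle pair III lost (derived state 'yes') is shared by Euryoma, Glyptodon, and Lithion — a synapomorphy uniting that clade.
nectar spur: derived state 'yes' in Euryoma and Lithion only — synapomorphy for {Euryoma, Lithion}.
Most parsimonious ingroup topology: (((Glyptodon,(Euryoma,Lithion)),Zygops),Microilis).
Microilis is sister to the clade containing all other ingroup taxa, so it is the earliest-diverging (most basal) ingroup lineage.

Microilis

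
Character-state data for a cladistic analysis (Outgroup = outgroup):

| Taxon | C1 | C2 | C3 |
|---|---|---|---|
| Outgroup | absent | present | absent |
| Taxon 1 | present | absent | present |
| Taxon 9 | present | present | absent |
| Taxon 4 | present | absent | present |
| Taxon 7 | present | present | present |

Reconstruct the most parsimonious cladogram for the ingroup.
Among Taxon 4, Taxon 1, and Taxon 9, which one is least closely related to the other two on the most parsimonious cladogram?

Taxon 9

Character polarity is set by the outgroup: the derived state is whichever differs from the outgroup's state, so for C2 the derived state is 'absent', and for the remaining characters it is 'present'.
C1 (derived state 'present') is shared by all ingroup taxa — unites the whole ingroup.
C2: derived state 'absent' in Taxon 1 and Taxon 4 only — synapomorphy for {Taxon 1, Taxon 4}.
C3 (derived state 'present') is shared by Taxon 1, Taxon 4, and Taxon 7 — a synapomorphy uniting that clade.
Most parsimonious ingroup topology: (((Taxon 1,Taxon 4),Taxon 7),Taxon 9).
Taxon 4 and Taxon 1 share a more recent common ancestor with each other than either does with Taxon 9, so Taxon 9 is the least closely related of the three.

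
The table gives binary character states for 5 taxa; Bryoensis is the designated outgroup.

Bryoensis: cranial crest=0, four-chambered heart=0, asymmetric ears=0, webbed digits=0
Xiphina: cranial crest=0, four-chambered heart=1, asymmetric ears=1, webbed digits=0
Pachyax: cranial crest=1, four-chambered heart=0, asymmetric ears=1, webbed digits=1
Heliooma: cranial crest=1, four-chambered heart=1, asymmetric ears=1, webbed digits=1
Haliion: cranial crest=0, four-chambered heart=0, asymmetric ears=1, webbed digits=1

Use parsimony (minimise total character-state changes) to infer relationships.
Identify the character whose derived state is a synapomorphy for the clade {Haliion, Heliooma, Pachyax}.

The outgroup has state '0' for every character, so '1' is the derived state throughout.
cranial crest (derived state '1') is shared by Heliooma and Pachyax — a synapomorphy uniting that clade.
four-chambered heart groups Heliooma and Xiphina, which is incompatible with the clades supported by the remaining characters; treating it as convergent (homoplasy) costs fewer steps than any alternative tree.
All ingroup taxa share the derived state '1' for asymmetric ears; it defines the ingroup but does not resolve relationships within it.
Only Haliion, Heliooma, and Pachyax show the derived state '1' for webbed digits, supporting them as a clade.
Most parsimonious ingroup topology: (Xiphina,((Pachyax,Heliooma),Haliion)).
The clade {Haliion, Heliooma, Pachyax} is supported by webbed digits: its derived state '1' occurs in exactly those taxa and in no other taxon (including the outgroup).

webbed digits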